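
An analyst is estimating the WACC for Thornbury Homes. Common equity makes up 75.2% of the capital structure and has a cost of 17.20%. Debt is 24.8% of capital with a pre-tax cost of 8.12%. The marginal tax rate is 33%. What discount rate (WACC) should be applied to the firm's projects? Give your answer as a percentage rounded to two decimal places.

After-tax cost of debt = 8.12% × (1 − 33%) = 5.4404%.
WACC = 0.752 × 17.2000% + 0.248 × 5.4404% = 14.2836%.

14.28%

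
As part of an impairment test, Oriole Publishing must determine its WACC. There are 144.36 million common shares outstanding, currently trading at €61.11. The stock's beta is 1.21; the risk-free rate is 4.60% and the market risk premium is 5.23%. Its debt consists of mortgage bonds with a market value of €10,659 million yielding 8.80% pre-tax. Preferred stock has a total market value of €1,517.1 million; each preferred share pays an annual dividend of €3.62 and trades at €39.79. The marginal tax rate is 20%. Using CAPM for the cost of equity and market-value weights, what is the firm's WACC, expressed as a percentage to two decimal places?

8.82%

Cost of equity via CAPM: Re = 4.6% + 1.21 × 5.23% = 10.9283%.
Cost of preferred: Rp = 3.62 / 39.79 = 9.0978%.
Market value of equity E = 61.11 × 144.36m = 8821.8396m.
Total capital V = 8821.8396 + 1517.1 + 10659 = 20997.9396.
Equity: weight = 8821.8396/20997.9396 = 0.4201; cost = 10.9283%.
Preferred: weight = 1517.1/20997.9396 = 0.0722; cost = 9.0978%.
Mortgage bonds: weight = 10659/20997.9396 = 0.5076; after-tax cost = 8.8% × (1 − 20%) = 7.0400%.
WACC = 0.4201 × 10.9283% + 0.0722 × 9.0978% + 0.5076 × 7.0400% = 8.8223%.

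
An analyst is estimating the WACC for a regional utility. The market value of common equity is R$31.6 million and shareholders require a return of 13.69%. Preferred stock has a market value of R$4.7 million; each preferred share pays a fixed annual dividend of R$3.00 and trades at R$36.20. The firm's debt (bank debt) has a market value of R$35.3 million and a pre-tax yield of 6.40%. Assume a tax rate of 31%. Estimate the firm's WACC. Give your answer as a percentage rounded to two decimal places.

8.76%

Cost of preferred: Rp = 3.0 / 36.2 = 8.2873%.
Total capital V = 31.6 + 4.7 + 35.3 = 71.6.
Equity: weight = 31.6/71.6 = 0.4413; cost = 13.69%.
Preferred: weight = 4.7/71.6 = 0.0656; cost = 8.2873%.
Bank debt: weight = 35.3/71.6 = 0.4930; after-tax cost = 6.4% × (1 − 31%) = 4.4160%.
WACC = 0.4413 × 13.6900% + 0.0656 × 8.2873% + 0.4930 × 4.4160% = 8.7631%.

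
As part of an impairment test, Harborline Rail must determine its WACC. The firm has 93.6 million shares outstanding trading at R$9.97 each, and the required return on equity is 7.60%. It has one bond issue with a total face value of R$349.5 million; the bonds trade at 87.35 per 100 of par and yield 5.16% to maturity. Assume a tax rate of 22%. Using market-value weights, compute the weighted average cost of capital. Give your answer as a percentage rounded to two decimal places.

Market value of equity E = 9.97 × 93.6m = 933.192m. Market value of debt D = 349.5m × 87.35/100 = 305.28825m.
Total capital V = 933.192 + 305.28825 = 1238.48025.
Equity: weight = 933.192/1238.48025 = 0.7535; cost = 7.6%.
Bonds outstanding: weight = 305.28825/1238.48025 = 0.2465; after-tax cost = 5.16% × (1 − 22%) = 4.0248%.
WACC = 0.7535 × 7.6000% + 0.2465 × 4.0248% = 6.7187%.

6.72%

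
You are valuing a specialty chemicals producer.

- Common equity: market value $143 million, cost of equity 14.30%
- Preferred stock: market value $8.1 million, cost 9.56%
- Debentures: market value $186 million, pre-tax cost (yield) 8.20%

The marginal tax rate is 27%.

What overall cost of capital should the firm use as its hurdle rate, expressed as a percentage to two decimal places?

9.60%

Total capital V = 143 + 8.1 + 186 = 337.1.
Equity: weight = 143/337.1 = 0.4242; cost = 14.3%.
Preferred: weight = 8.1/337.1 = 0.0240; cost = 9.56%.
Debentures: weight = 186/337.1 = 0.5518; after-tax cost = 8.2% × (1 − 27%) = 5.9860%.
WACC = 0.4242 × 14.3000% + 0.0240 × 9.5600% + 0.5518 × 5.9860% = 9.5987%.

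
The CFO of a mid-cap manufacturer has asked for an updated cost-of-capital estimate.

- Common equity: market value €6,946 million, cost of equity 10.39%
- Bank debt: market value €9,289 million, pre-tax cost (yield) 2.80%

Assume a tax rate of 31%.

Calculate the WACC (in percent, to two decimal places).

Total capital V = 6946 + 9289 = 16235.
Equity: weight = 6946/16235 = 0.4278; cost = 10.39%.
Bank debt: weight = 9289/16235 = 0.5722; after-tax cost = 2.8% × (1 − 31%) = 1.9320%.
WACC = 0.4278 × 10.3900% + 0.5722 × 1.9320% = 5.5507%.

5.55%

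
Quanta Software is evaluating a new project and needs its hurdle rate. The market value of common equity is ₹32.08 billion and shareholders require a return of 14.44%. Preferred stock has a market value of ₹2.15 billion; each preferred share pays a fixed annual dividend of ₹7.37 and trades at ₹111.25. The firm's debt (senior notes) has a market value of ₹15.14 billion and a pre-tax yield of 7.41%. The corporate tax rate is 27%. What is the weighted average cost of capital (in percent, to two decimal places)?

Cost of preferred: Rp = 7.37 / 111.25 = 6.6247%.
Total capital V = 32.08 + 2.15 + 15.14 = 49.37.
Equity: weight = 32.08/49.37 = 0.6498; cost = 14.44%.
Preferred: weight = 2.15/49.37 = 0.0435; cost = 6.6247%.
Senior notes: weight = 15.14/49.37 = 0.3067; after-tax cost = 7.41% × (1 − 27%) = 5.4093%.
WACC = 0.6498 × 14.4400% + 0.0435 × 6.6247% + 0.3067 × 5.4093% = 11.3303%.

11.33%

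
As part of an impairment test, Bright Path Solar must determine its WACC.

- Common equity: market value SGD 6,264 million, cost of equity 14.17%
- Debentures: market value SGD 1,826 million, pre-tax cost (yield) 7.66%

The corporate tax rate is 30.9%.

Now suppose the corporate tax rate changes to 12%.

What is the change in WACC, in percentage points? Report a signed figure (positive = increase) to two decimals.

Current WACC:
Total capital V = 6264 + 1826 = 8090.
Equity: weight = 6264/8090 = 0.7743; cost = 14.17%.
Debentures: weight = 1826/8090 = 0.2257; after-tax cost = 7.66% × (1 − 30.9%) = 5.2931%.
WACC = 0.7743 × 14.1700% + 0.2257 × 5.2931% = 12.1664%.
After the change:
Total capital V = 6264 + 1826 = 8090.
Equity: weight = 6264/8090 = 0.7743; cost = 14.17%.
Debentures: weight = 1826/8090 = 0.2257; after-tax cost = 7.66% × (1 − 12%) = 6.7408%.
WACC = 0.7743 × 14.1700% + 0.2257 × 6.7408% = 12.4931%.
Change in WACC = 12.4931% − 12.1664% = 0.3268 pp.

+0.33 pp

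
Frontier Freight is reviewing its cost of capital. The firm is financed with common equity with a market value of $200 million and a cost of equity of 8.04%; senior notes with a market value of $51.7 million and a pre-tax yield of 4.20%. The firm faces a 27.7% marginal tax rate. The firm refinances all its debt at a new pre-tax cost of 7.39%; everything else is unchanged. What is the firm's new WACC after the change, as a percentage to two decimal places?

7.49%

After the change:
Total capital V = 200 + 51.7 = 251.7.
Equity: weight = 200/251.7 = 0.7946; cost = 8.04%.
Senior notes: weight = 51.7/251.7 = 0.2054; after-tax cost = 7.39% × (1 − 27.7%) = 5.3430%.
WACC = 0.7946 × 8.0400% + 0.2054 × 5.3430% = 7.4860%.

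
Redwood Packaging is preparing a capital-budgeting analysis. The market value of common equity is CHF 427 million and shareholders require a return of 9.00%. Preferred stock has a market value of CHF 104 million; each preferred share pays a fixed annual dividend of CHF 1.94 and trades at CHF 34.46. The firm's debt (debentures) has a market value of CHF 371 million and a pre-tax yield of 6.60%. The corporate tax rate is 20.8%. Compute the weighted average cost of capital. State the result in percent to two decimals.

Cost of preferred: Rp = 1.94 / 34.46 = 5.6297%.
Total capital V = 427 + 104 + 371 = 902.
Equity: weight = 427/902 = 0.4734; cost = 9%.
Preferred: weight = 104/902 = 0.1153; cost = 5.6297%.
Debentures: weight = 371/902 = 0.4113; after-tax cost = 6.6% × (1 − 20.8%) = 5.2272%.
WACC = 0.4734 × 9.0000% + 0.1153 × 5.6297% + 0.4113 × 5.2272% = 7.0596%.

7.06%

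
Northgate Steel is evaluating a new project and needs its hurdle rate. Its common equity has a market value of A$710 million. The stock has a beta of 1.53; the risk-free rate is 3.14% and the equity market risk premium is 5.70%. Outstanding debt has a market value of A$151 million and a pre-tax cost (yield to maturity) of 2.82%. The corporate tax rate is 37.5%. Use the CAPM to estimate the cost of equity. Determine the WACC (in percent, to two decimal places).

10.09%

Cost of equity via CAPM: Re = 3.14% + 1.53 × 5.7% = 11.8610%.
Total capital V = 710 + 151 = 861.
Equity: weight = 710/861 = 0.8246; cost = 11.861%.
Debt: weight = 151/861 = 0.1754; after-tax cost = 2.82% × (1 − 37.5%) = 1.7625%.
WACC = 0.8246 × 11.8610% + 0.1754 × 1.7625% = 10.0900%.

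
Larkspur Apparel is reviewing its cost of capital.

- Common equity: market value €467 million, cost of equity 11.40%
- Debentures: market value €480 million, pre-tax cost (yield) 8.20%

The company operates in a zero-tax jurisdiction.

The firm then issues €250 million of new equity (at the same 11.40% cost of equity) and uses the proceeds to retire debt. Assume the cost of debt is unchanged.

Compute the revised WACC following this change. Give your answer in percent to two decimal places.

After the change:
Total capital V = 717 + 230 = 947.
Equity: weight = 717/947 = 0.7571; cost = 11.4%.
Debentures: weight = 230/947 = 0.2429; after-tax cost = 8.2% × (1 − 0%) = 8.2000%.
WACC = 0.7571 × 11.4000% + 0.2429 × 8.2000% = 10.6228%.

10.62%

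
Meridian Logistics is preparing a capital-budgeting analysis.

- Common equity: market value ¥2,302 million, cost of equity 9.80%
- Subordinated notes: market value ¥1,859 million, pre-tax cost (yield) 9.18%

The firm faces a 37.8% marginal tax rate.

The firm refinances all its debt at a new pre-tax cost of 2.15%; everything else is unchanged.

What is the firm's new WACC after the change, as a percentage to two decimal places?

After the change:
Total capital V = 2302 + 1859 = 4161.
Equity: weight = 2302/4161 = 0.5532; cost = 9.8%.
Subordinated notes: weight = 1859/4161 = 0.4468; after-tax cost = 2.15% × (1 − 37.8%) = 1.3373%.
WACC = 0.5532 × 9.8000% + 0.4468 × 1.3373% = 6.0191%.

6.02%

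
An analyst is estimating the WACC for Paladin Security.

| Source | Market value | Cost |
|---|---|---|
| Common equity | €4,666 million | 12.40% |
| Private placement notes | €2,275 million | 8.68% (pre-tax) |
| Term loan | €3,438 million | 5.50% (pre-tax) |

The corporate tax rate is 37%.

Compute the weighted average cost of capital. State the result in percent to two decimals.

Total capital V = 4666 + 2275 + 3438 = 10379.
Equity: weight = 4666/10379 = 0.4496; cost = 12.4%.
Private placement notes: weight = 2275/10379 = 0.2192; after-tax cost = 8.68% × (1 − 37%) = 5.4684%.
Term loan: weight = 3438/10379 = 0.3312; after-tax cost = 5.5% × (1 − 37%) = 3.4650%.
WACC = 0.4496 × 12.4000% + 0.2192 × 5.4684% + 0.3312 × 3.4650% = 7.9210%.

7.92%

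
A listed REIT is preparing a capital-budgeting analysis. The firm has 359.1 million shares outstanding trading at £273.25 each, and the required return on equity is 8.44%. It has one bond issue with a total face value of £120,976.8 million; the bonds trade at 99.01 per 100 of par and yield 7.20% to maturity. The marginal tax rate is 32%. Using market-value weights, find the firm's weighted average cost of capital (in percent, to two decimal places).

Market value of equity E = 273.25 × 359.1m = 98124.075m. Market value of debt D = 120976.8m × 99.01/100 = 119779.12968m.
Total capital V = 98124.075 + 119779.12968 = 217903.20468.
Equity: weight = 98124.075/217903.20468 = 0.4503; cost = 8.44%.
Bonds outstanding: weight = 119779.12968/217903.20468 = 0.5497; after-tax cost = 7.2% × (1 − 32%) = 4.8960%.
WACC = 0.4503 × 8.4400% + 0.5497 × 4.8960% = 6.4919%.

6.49%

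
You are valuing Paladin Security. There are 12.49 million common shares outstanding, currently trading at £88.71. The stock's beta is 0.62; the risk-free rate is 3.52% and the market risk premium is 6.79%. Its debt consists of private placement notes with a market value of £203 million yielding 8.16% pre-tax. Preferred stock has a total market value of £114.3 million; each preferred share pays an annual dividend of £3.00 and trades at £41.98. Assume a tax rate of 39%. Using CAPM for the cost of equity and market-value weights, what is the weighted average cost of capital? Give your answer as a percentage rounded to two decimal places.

Cost of equity via CAPM: Re = 3.52% + 0.62 × 6.79% = 7.7298%.
Cost of preferred: Rp = 3.0 / 41.98 = 7.1463%.
Market value of equity E = 88.71 × 12.49m = 1107.9879m.
Total capital V = 1107.9879 + 114.3 + 203 = 1425.2879.
Equity: weight = 1107.9879/1425.2879 = 0.7774; cost = 7.7298%.
Preferred: weight = 114.3/1425.2879 = 0.0802; cost = 7.1463%.
Private placement notes: weight = 203/1425.2879 = 0.1424; after-tax cost = 8.16% × (1 − 39%) = 4.9776%.
WACC = 0.7774 × 7.7298% + 0.0802 × 7.1463% + 0.1424 × 4.9776% = 7.2910%.

7.29%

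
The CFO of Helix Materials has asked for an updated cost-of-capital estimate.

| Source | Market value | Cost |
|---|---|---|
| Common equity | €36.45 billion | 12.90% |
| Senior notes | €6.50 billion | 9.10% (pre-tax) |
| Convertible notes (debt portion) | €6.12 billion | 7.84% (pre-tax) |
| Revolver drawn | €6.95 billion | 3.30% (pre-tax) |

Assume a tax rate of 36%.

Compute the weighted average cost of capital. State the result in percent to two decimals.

Total capital V = 36.45 + 6.5 + 6.12 + 6.95 = 56.02.
Equity: weight = 36.45/56.02 = 0.6507; cost = 12.9%.
Senior notes: weight = 6.5/56.02 = 0.1160; after-tax cost = 9.1% × (1 − 36%) = 5.8240%.
Convertible notes (debt portion): weight = 6.12/56.02 = 0.1092; after-tax cost = 7.84% × (1 − 36%) = 5.0176%.
Revolver drawn: weight = 6.95/56.02 = 0.1241; after-tax cost = 3.3% × (1 − 36%) = 2.1120%.
WACC = 0.6507 × 12.9000% + 0.1160 × 5.8240% + 0.1092 × 5.0176% + 0.1241 × 2.1120% = 9.8795%.

9.88%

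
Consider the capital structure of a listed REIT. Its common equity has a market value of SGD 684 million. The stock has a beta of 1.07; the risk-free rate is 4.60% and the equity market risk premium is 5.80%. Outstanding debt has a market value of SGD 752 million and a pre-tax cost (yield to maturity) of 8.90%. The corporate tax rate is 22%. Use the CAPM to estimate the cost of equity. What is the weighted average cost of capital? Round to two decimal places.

Cost of equity via CAPM: Re = 4.6% + 1.07 × 5.8% = 10.8060%.
Total capital V = 684 + 752 = 1436.
Equity: weight = 684/1436 = 0.4763; cost = 10.806%.
Debt: weight = 752/1436 = 0.5237; after-tax cost = 8.9% × (1 − 22%) = 6.9420%.
WACC = 0.4763 × 10.8060% + 0.5237 × 6.9420% = 8.7825%.

8.78%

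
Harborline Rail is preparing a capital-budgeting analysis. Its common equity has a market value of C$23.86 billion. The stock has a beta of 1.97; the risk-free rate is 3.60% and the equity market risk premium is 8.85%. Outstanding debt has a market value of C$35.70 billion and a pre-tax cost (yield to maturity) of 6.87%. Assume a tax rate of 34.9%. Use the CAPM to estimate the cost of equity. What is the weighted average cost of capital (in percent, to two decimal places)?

Cost of equity via CAPM: Re = 3.6% + 1.97 × 8.85% = 21.0345%.
Total capital V = 23.86 + 35.7 = 59.56.
Equity: weight = 23.86/59.56 = 0.4006; cost = 21.0345%.
Debt: weight = 35.7/59.56 = 0.5994; after-tax cost = 6.87% × (1 − 34.9%) = 4.4724%.
WACC = 0.4006 × 21.0345% + 0.5994 × 4.4724% = 11.1072%.

11.11%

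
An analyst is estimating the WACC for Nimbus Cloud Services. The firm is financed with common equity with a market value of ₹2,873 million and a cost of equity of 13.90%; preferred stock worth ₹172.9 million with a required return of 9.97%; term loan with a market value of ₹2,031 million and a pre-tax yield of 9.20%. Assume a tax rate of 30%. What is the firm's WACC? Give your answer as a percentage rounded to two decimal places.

10.78%

Total capital V = 2873 + 172.9 + 2031 = 5076.9.
Equity: weight = 2873/5076.9 = 0.5659; cost = 13.9%.
Preferred: weight = 172.9/5076.9 = 0.0341; cost = 9.97%.
Term loan: weight = 2031/5076.9 = 0.4000; after-tax cost = 9.2% × (1 − 30%) = 6.4400%.
WACC = 0.5659 × 13.9000% + 0.0341 × 9.9700% + 0.4000 × 6.4400% = 10.7818%.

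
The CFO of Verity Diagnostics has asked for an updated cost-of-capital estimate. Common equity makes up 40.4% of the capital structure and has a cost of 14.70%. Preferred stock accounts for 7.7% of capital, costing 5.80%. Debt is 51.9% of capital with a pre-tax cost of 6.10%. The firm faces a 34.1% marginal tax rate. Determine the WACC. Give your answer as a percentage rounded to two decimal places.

After-tax cost of debt = 6.1% × (1 − 34.1%) = 4.0199%.
WACC = 0.404 × 14.7000% + 0.077 × 5.8000% + 0.519 × 4.0199% = 8.4717%.

8.47%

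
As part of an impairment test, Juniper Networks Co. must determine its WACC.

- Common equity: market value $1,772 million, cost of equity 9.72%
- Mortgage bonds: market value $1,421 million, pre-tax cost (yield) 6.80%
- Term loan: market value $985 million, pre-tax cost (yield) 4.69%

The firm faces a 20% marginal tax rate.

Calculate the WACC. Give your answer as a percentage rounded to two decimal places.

Total capital V = 1772 + 1421 + 985 = 4178.
Equity: weight = 1772/4178 = 0.4241; cost = 9.72%.
Mortgage bonds: weight = 1421/4178 = 0.3401; after-tax cost = 6.8% × (1 − 20%) = 5.4400%.
Term loan: weight = 985/4178 = 0.2358; after-tax cost = 4.69% × (1 − 20%) = 3.7520%.
WACC = 0.4241 × 9.7200% + 0.3401 × 5.4400% + 0.2358 × 3.7520% = 6.8573%.

6.86%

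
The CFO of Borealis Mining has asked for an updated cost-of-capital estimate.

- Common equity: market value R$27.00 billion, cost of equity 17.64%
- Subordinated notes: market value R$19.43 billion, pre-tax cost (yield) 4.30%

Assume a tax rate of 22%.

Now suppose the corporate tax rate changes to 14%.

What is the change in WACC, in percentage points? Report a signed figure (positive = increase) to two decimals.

Current WACC:
Total capital V = 27 + 19.43 = 46.43.
Equity: weight = 27/46.43 = 0.5815; cost = 17.64%.
Subordinated notes: weight = 19.43/46.43 = 0.4185; after-tax cost = 4.3% × (1 − 22%) = 3.3540%.
WACC = 0.5815 × 17.6400% + 0.4185 × 3.3540% = 11.6616%.
After the change:
Total capital V = 27 + 19.43 = 46.43.
Equity: weight = 27/46.43 = 0.5815; cost = 17.64%.
Subordinated notes: weight = 19.43/46.43 = 0.4185; after-tax cost = 4.3% × (1 − 14%) = 3.6980%.
WACC = 0.5815 × 17.6400% + 0.4185 × 3.6980% = 11.8056%.
Change in WACC = 11.8056% − 11.6616% = 0.1440 pp.

+0.14 pp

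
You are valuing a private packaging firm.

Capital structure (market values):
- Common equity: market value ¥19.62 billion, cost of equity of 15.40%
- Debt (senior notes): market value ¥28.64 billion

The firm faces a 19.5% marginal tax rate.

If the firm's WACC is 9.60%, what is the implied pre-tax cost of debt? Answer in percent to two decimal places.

6.99%

Total capital V = 19.62 + 28.64 = 48.26.
Equity weight = 19.62/48.26 = 0.4065.
Senior notes weight = 28.64/48.26 = 0.5935.
Equity contribution = 0.4065 × 15.4% = 6.2608%.
Remaining for debt = 9.6% − 6.2608% = 3.3392%.
Rd × (1 − 19.5%) × 0.5935 = 3.3392%  ⇒  Rd = 6.9897%.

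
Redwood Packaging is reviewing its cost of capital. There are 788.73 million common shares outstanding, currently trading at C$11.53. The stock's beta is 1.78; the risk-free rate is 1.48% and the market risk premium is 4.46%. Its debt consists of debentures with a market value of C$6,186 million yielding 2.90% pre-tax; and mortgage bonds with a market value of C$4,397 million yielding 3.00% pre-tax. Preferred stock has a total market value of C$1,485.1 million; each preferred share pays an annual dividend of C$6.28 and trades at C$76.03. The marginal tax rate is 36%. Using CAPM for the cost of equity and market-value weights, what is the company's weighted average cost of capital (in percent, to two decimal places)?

Cost of equity via CAPM: Re = 1.48% + 1.78 × 4.46% = 9.4188%.
Cost of preferred: Rp = 6.28 / 76.03 = 8.2599%.
Market value of equity E = 11.53 × 788.73m = 9094.0569m.
Total capital V = 9094.0569 + 1485.1 + 6186 + 4397 = 21162.1569.
Equity: weight = 9094.0569/21162.1569 = 0.4297; cost = 9.4188%.
Preferred: weight = 1485.1/21162.1569 = 0.0702; cost = 8.2599%.
Debentures: weight = 6186/21162.1569 = 0.2923; after-tax cost = 2.9% × (1 − 36%) = 1.8560%.
Mortgage bonds: weight = 4397/21162.1569 = 0.2078; after-tax cost = 3% × (1 − 36%) = 1.9200%.
WACC = 0.4297 × 9.4188% + 0.0702 × 8.2599% + 0.2923 × 1.8560% + 0.2078 × 1.9200% = 5.5687%.

5.57%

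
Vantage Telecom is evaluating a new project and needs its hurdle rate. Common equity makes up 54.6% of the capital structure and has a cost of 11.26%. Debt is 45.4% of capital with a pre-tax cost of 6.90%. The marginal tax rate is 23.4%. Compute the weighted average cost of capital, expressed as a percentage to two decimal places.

8.55%

After-tax cost of debt = 6.9% × (1 − 23.4%) = 5.2854%.
WACC = 0.546 × 11.2600% + 0.454 × 5.2854% = 8.5475%.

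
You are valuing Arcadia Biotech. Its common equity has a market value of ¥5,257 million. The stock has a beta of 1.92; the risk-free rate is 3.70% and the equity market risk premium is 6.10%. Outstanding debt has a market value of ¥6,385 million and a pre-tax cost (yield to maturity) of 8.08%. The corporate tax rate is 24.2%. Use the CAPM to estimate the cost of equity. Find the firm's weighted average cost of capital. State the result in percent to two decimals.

10.32%

Cost of equity via CAPM: Re = 3.7% + 1.92 × 6.1% = 15.4120%.
Total capital V = 5257 + 6385 = 11642.
Equity: weight = 5257/11642 = 0.4516; cost = 15.412%.
Debt: weight = 6385/11642 = 0.5484; after-tax cost = 8.08% × (1 − 24.2%) = 6.1246%.
WACC = 0.4516 × 15.4120% + 0.5484 × 6.1246% = 10.3184%.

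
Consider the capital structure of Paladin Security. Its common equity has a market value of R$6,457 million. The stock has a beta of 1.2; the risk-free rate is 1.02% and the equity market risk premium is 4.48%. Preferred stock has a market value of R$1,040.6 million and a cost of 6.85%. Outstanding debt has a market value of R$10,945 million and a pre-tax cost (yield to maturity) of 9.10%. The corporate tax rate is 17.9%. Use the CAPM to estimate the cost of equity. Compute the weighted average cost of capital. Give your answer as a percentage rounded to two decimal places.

7.06%

Cost of equity via CAPM: Re = 1.02% + 1.2 × 4.48% = 6.3960%.
Total capital V = 6457 + 1040.6 + 10945 = 18442.6.
Equity: weight = 6457/18442.6 = 0.3501; cost = 6.396%.
Preferred: weight = 1040.6/18442.6 = 0.0564; cost = 6.85%.
Debt: weight = 10945/18442.6 = 0.5935; after-tax cost = 9.1% × (1 − 17.9%) = 7.4711%.
WACC = 0.3501 × 6.3960% + 0.0564 × 6.8500% + 0.5935 × 7.4711% = 7.0596%.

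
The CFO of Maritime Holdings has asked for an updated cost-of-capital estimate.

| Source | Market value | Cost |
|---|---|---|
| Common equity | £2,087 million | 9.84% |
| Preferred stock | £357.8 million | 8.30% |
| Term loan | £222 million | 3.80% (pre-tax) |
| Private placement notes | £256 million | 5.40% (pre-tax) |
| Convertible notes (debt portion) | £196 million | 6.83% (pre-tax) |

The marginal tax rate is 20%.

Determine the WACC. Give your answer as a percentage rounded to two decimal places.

8.45%

Total capital V = 2087 + 357.8 + 222 + 256 + 196 = 3118.8.
Equity: weight = 2087/3118.8 = 0.6692; cost = 9.84%.
Preferred: weight = 357.8/3118.8 = 0.1147; cost = 8.3%.
Term loan: weight = 222/3118.8 = 0.0712; after-tax cost = 3.8% × (1 − 20%) = 3.0400%.
Private placement notes: weight = 256/3118.8 = 0.0821; after-tax cost = 5.4% × (1 − 20%) = 4.3200%.
Convertible notes (debt portion): weight = 196/3118.8 = 0.0628; after-tax cost = 6.83% × (1 − 20%) = 5.4640%.
WACC = 0.6692 × 9.8400% + 0.1147 × 8.3000% + 0.0712 × 3.0400% + 0.0821 × 4.3200% + 0.0628 × 5.4640% = 8.4512%.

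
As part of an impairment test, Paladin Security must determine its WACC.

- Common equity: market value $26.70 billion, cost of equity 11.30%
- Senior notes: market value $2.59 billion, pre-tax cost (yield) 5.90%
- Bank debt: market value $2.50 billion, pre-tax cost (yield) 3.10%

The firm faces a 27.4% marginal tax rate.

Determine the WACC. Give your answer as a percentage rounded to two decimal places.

Total capital V = 26.7 + 2.59 + 2.5 = 31.79.
Equity: weight = 26.7/31.79 = 0.8399; cost = 11.3%.
Senior notes: weight = 2.59/31.79 = 0.0815; after-tax cost = 5.9% × (1 − 27.4%) = 4.2834%.
Bank debt: weight = 2.5/31.79 = 0.0786; after-tax cost = 3.1% × (1 − 27.4%) = 2.2506%.
WACC = 0.8399 × 11.3000% + 0.0815 × 4.2834% + 0.0786 × 2.2506% = 10.0167%.

10.02%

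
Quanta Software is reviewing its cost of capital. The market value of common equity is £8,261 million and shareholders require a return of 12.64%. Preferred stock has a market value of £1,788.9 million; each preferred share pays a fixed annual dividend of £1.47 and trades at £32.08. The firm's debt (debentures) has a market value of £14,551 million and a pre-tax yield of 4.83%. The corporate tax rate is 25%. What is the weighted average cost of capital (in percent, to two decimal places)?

6.72%

Cost of preferred: Rp = 1.47 / 32.08 = 4.5823%.
Total capital V = 8261 + 1788.9 + 14551 = 24600.9.
Equity: weight = 8261/24600.9 = 0.3358; cost = 12.64%.
Preferred: weight = 1788.9/24600.9 = 0.0727; cost = 4.5823%.
Debentures: weight = 14551/24600.9 = 0.5915; after-tax cost = 4.83% × (1 − 25%) = 3.6225%.
WACC = 0.3358 × 12.6400% + 0.0727 × 4.5823% + 0.5915 × 3.6225% = 6.7204%.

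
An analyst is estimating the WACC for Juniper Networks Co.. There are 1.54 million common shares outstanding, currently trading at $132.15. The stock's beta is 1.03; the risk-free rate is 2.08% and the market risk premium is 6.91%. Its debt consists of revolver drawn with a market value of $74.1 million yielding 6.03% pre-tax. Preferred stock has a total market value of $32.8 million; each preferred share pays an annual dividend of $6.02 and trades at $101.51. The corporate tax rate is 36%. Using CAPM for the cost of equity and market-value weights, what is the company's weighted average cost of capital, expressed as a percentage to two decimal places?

7.58%

Cost of equity via CAPM: Re = 2.08% + 1.03 × 6.91% = 9.1973%.
Cost of preferred: Rp = 6.02 / 101.51 = 5.9305%.
Market value of equity E = 132.15 × 1.54m = 203.511m.
Total capital V = 203.511 + 32.8 + 74.1 = 310.411.
Equity: weight = 203.511/310.411 = 0.6556; cost = 9.1973%.
Preferred: weight = 32.8/310.411 = 0.1057; cost = 5.9305%.
Revolver drawn: weight = 74.1/310.411 = 0.2387; after-tax cost = 6.03% × (1 − 36%) = 3.8592%.
WACC = 0.6556 × 9.1973% + 0.1057 × 5.9305% + 0.2387 × 3.8592% = 7.5778%.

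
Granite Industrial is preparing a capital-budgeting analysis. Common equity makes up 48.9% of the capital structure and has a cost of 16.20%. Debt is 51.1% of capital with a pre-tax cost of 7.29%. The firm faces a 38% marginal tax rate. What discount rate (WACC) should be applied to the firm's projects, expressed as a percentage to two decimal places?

After-tax cost of debt = 7.29% × (1 − 38%) = 4.5198%.
WACC = 0.489 × 16.2000% + 0.511 × 4.5198% = 10.2314%.

10.23%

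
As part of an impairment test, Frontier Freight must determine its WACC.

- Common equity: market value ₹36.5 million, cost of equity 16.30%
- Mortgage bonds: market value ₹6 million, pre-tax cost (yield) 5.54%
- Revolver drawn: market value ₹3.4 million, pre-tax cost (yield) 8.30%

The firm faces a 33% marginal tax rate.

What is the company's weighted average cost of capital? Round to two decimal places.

13.86%

Total capital V = 36.5 + 6 + 3.4 = 45.9.
Equity: weight = 36.5/45.9 = 0.7952; cost = 16.3%.
Mortgage bonds: weight = 6/45.9 = 0.1307; after-tax cost = 5.54% × (1 − 33%) = 3.7118%.
Revolver drawn: weight = 3.4/45.9 = 0.0741; after-tax cost = 8.3% × (1 − 33%) = 5.5610%.
WACC = 0.7952 × 16.3000% + 0.1307 × 3.7118% + 0.0741 × 5.5610% = 13.8590%.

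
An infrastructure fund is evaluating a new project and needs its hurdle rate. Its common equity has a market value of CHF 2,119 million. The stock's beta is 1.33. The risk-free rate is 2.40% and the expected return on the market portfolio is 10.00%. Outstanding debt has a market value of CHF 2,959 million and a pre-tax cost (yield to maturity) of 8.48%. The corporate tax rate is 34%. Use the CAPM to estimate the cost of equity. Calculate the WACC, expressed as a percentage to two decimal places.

8.48%

Market risk premium = 10.0% − 2.4% = 7.6%.
Cost of equity via CAPM: Re = 2.4% + 1.33 × 7.6% = 12.5080%.
Total capital V = 2119 + 2959 = 5078.
Equity: weight = 2119/5078 = 0.4173; cost = 12.508%.
Debt: weight = 2959/5078 = 0.5827; after-tax cost = 8.48% × (1 − 34%) = 5.5968%.
WACC = 0.4173 × 12.5080% + 0.5827 × 5.5968% = 8.4808%.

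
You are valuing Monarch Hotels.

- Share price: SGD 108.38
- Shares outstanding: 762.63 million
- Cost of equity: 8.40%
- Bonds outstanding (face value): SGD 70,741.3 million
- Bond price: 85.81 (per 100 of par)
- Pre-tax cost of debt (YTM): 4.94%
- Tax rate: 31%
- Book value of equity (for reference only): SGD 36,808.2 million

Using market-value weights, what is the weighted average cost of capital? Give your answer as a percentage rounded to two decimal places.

6.29%

Market value of equity E = 108.38 × 762.63m = 82653.8394m. Market value of debt D = 70741.3m × 85.81/100 = 60703.10953m.
Total capital V = 82653.8394 + 60703.10953 = 143356.94893.
Equity: weight = 82653.8394/143356.94893 = 0.5766; cost = 8.4%.
Bonds outstanding: weight = 60703.10953/143356.94893 = 0.4234; after-tax cost = 4.94% × (1 − 31%) = 3.4086%.
WACC = 0.5766 × 8.4000% + 0.4234 × 3.4086% = 6.2864%.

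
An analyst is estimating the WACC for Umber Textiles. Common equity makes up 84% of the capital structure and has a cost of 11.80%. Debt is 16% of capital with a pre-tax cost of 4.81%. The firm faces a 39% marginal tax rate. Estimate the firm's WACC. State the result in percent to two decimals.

After-tax cost of debt = 4.81% × (1 − 39%) = 2.9341%.
WACC = 0.840 × 11.8000% + 0.160 × 2.9341% = 10.3815%.

10.38%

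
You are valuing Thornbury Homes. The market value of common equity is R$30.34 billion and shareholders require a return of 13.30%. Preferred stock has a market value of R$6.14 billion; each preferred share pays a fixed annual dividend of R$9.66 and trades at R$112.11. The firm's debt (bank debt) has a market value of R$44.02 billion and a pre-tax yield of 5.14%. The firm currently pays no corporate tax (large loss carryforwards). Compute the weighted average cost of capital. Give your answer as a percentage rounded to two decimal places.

Cost of preferred: Rp = 9.66 / 112.11 = 8.6165%.
Total capital V = 30.34 + 6.14 + 44.02 = 80.5.
Equity: weight = 30.34/80.5 = 0.3769; cost = 13.3%.
Preferred: weight = 6.14/80.5 = 0.0763; cost = 8.6165%.
Bank debt: weight = 44.02/80.5 = 0.5468; after-tax cost = 5.14% × (1 − 0%) = 5.1400%.
WACC = 0.3769 × 13.3000% + 0.0763 × 8.6165% + 0.5468 × 5.1400% = 8.4806%.

8.48%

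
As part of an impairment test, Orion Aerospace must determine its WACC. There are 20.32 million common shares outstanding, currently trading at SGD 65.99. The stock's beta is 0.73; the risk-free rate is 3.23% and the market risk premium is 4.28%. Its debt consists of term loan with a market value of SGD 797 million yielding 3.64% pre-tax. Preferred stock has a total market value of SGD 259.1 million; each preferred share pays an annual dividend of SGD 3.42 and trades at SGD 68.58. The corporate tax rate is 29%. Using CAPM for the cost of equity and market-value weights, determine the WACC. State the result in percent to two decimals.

4.95%

Cost of equity via CAPM: Re = 3.23% + 0.73 × 4.28% = 6.3544%.
Cost of preferred: Rp = 3.42 / 68.58 = 4.9869%.
Market value of equity E = 65.99 × 20.32m = 1340.9168m.
Total capital V = 1340.9168 + 259.1 + 797 = 2397.0168.
Equity: weight = 1340.9168/2397.0168 = 0.5594; cost = 6.3544%.
Preferred: weight = 259.1/2397.0168 = 0.1081; cost = 4.9869%.
Term loan: weight = 797/2397.0168 = 0.3325; after-tax cost = 3.64% × (1 − 29%) = 2.5844%.
WACC = 0.5594 × 6.3544% + 0.1081 × 4.9869% + 0.3325 × 2.5844% = 4.9531%.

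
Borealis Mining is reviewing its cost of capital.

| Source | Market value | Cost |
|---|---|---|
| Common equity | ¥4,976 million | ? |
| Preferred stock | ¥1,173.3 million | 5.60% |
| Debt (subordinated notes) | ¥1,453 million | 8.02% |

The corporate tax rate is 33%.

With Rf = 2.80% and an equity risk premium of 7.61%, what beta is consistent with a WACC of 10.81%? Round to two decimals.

Total capital V = 4976 + 1173.3 + 1453 = 7602.3.
Equity weight = 4976/7602.3 = 0.6545.
Preferred weight = 1173.3/7602.3 = 0.1543.
Subordinated notes weight = 1453/7602.3 = 0.1911.
Debt contribution = 0.1911 × 8.02% × (1 − 33%) = 1.0270%.
Preferred contribution = 0.1543 × 5.6% = 0.8643%.
Required equity contribution = 10.81% − 1.8913% = 8.9187%  ⇒  Re = 13.6260%.
CAPM: 13.6260% = 2.8% + β × 7.61%  ⇒  β = 1.4226.

1.42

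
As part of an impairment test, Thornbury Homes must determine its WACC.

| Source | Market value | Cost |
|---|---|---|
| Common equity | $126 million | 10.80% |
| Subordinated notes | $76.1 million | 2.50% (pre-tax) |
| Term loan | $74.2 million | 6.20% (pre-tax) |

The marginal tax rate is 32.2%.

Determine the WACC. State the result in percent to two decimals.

6.52%

Total capital V = 126 + 76.1 + 74.2 = 276.3.
Equity: weight = 126/276.3 = 0.4560; cost = 10.8%.
Subordinated notes: weight = 76.1/276.3 = 0.2754; after-tax cost = 2.5% × (1 − 32.2%) = 1.6950%.
Term loan: weight = 74.2/276.3 = 0.2685; after-tax cost = 6.2% × (1 − 32.2%) = 4.2036%.
WACC = 0.4560 × 10.8000% + 0.2754 × 1.6950% + 0.2685 × 4.2036% = 6.5208%.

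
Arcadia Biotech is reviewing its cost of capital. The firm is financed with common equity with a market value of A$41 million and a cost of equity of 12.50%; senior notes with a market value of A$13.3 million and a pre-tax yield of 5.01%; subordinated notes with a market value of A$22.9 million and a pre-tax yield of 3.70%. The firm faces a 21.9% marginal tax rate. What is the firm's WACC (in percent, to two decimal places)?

8.17%

Total capital V = 41 + 13.3 + 22.9 = 77.2.
Equity: weight = 41/77.2 = 0.5311; cost = 12.5%.
Senior notes: weight = 13.3/77.2 = 0.1723; after-tax cost = 5.01% × (1 − 21.9%) = 3.9128%.
Subordinated notes: weight = 22.9/77.2 = 0.2966; after-tax cost = 3.7% × (1 − 21.9%) = 2.8897%.
WACC = 0.5311 × 12.5000% + 0.1723 × 3.9128% + 0.2966 × 2.8897% = 8.1699%.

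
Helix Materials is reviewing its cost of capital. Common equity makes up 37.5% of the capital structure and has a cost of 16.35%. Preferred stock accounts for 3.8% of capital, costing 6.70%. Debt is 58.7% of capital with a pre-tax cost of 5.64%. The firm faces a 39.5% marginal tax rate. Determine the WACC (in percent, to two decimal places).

After-tax cost of debt = 5.64% × (1 − 39.5%) = 3.4122%.
WACC = 0.375 × 16.3500% + 0.038 × 6.7000% + 0.587 × 3.4122% = 8.3888%.

8.39%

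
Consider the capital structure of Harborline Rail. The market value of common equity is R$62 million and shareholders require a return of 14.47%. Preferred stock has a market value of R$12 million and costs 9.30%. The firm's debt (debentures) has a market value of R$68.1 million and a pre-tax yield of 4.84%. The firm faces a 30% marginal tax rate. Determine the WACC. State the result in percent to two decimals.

8.72%

Total capital V = 62 + 12 + 68.1 = 142.1.
Equity: weight = 62/142.1 = 0.4363; cost = 14.47%.
Preferred: weight = 12/142.1 = 0.0844; cost = 9.3%.
Debentures: weight = 68.1/142.1 = 0.4792; after-tax cost = 4.84% × (1 − 30%) = 3.3880%.
WACC = 0.4363 × 14.4700% + 0.0844 × 9.3000% + 0.4792 × 3.3880% = 8.7225%.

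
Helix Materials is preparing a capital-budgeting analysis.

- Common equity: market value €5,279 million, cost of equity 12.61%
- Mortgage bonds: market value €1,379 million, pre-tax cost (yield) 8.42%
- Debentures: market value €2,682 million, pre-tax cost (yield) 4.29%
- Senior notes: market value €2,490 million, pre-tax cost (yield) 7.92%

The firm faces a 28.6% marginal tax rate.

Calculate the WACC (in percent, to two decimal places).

Total capital V = 5279 + 1379 + 2682 + 2490 = 11830.
Equity: weight = 5279/11830 = 0.4462; cost = 12.61%.
Mortgage bonds: weight = 1379/11830 = 0.1166; after-tax cost = 8.42% × (1 − 28.6%) = 6.0119%.
Debentures: weight = 2682/11830 = 0.2267; after-tax cost = 4.29% × (1 − 28.6%) = 3.0631%.
Senior notes: weight = 2490/11830 = 0.2105; after-tax cost = 7.92% × (1 − 28.6%) = 5.6549%.
WACC = 0.4462 × 12.6100% + 0.1166 × 6.0119% + 0.2267 × 3.0631% + 0.2105 × 5.6549% = 8.2125%.

8.21%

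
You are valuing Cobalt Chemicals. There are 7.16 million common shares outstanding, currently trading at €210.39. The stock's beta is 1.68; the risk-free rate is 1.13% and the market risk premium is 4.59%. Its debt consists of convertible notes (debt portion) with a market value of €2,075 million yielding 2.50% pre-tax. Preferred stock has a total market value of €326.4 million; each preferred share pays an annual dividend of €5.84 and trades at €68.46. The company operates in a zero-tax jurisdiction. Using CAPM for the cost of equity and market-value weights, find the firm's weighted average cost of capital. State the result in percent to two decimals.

5.45%

Cost of equity via CAPM: Re = 1.13% + 1.68 × 4.59% = 8.8412%.
Cost of preferred: Rp = 5.84 / 68.46 = 8.5305%.
Market value of equity E = 210.39 × 7.16m = 1506.3924m.
Total capital V = 1506.3924 + 326.4 + 2075 = 3907.7924.
Equity: weight = 1506.3924/3907.7924 = 0.3855; cost = 8.8412%.
Preferred: weight = 326.4/3907.7924 = 0.0835; cost = 8.5305%.
Convertible notes (debt portion): weight = 2075/3907.7924 = 0.5310; after-tax cost = 2.5% × (1 − 0%) = 2.5000%.
WACC = 0.3855 × 8.8412% + 0.0835 × 8.5305% + 0.5310 × 2.5000% = 5.4481%.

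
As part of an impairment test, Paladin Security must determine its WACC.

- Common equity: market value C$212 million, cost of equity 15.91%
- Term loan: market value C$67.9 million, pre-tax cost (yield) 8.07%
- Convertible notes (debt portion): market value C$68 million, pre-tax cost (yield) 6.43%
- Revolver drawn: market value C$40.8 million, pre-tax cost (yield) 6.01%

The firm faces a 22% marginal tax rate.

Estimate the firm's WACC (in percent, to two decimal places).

Total capital V = 212 + 67.9 + 68 + 40.8 = 388.7.
Equity: weight = 212/388.7 = 0.5454; cost = 15.91%.
Term loan: weight = 67.9/388.7 = 0.1747; after-tax cost = 8.07% × (1 − 22%) = 6.2946%.
Convertible notes (debt portion): weight = 68/388.7 = 0.1749; after-tax cost = 6.43% × (1 − 22%) = 5.0154%.
Revolver drawn: weight = 40.8/388.7 = 0.1050; after-tax cost = 6.01% × (1 − 22%) = 4.6878%.
WACC = 0.5454 × 15.9100% + 0.1747 × 6.2946% + 0.1749 × 5.0154% + 0.1050 × 4.6878% = 11.1465%.

11.15%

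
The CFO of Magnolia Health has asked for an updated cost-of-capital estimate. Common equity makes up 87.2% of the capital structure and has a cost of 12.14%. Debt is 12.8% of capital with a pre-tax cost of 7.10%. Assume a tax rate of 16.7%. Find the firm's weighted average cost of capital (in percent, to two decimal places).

11.34%

After-tax cost of debt = 7.1% × (1 − 16.7%) = 5.9143%.
WACC = 0.872 × 12.1400% + 0.128 × 5.9143% = 11.3431%.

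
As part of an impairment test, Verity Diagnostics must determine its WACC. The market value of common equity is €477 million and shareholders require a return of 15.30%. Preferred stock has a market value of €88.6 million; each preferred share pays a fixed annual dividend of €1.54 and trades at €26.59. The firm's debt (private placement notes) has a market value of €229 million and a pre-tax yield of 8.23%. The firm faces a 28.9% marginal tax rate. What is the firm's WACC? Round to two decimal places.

Cost of preferred: Rp = 1.54 / 26.59 = 5.7917%.
Total capital V = 477 + 88.6 + 229 = 794.6.
Equity: weight = 477/794.6 = 0.6003; cost = 15.3%.
Preferred: weight = 88.6/794.6 = 0.1115; cost = 5.7917%.
Private placement notes: weight = 229/794.6 = 0.2882; after-tax cost = 8.23% × (1 − 28.9%) = 5.8515%.
WACC = 0.6003 × 15.3000% + 0.1115 × 5.7917% + 0.2882 × 5.8515% = 11.5168%.

11.52%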